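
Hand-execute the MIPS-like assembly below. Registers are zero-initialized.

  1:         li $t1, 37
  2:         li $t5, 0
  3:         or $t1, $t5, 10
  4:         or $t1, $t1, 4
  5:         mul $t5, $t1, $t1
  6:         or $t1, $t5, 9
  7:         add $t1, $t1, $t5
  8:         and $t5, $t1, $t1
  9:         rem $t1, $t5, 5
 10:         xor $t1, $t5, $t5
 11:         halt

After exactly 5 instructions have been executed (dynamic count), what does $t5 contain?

196

after li $t1, 37: $t1=37
after li $t5, 0: $t5=0
after or $t1, $t5, 10: $t1=0|10=10
after or $t1, $t1, 4: $t1=10|4=14
after mul $t5, $t1, $t1: $t5=14*14=196
After step 5: $t5 = 196.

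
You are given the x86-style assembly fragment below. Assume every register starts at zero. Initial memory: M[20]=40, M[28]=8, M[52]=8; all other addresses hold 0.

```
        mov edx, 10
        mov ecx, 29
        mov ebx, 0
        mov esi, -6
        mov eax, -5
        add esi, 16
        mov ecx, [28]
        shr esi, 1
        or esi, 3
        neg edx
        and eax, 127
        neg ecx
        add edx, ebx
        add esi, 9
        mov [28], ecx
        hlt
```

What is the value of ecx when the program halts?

-8

after mov edx, 10: edx=10
after mov ecx, 29: ecx=29
after mov ebx, 0: ebx=0
after mov esi, -6: esi=-6
after mov eax, -5: eax=-5
after add esi, 16: esi=(-6)+16=10
after mov ecx, [28]: ecx=M[28]=8
after shr esi, 1: esi=10>>1=5
after or esi, 3: esi=5|3=7
after neg edx: edx=-(10)=-10
after and eax, 127: eax=(-5)&127=123
after neg ecx: ecx=-(8)=-8
after add edx, ebx: edx=(-10)+0=-10
after add esi, 9: esi=7+9=16
mov [28], ecx → M[28]=-8
halt.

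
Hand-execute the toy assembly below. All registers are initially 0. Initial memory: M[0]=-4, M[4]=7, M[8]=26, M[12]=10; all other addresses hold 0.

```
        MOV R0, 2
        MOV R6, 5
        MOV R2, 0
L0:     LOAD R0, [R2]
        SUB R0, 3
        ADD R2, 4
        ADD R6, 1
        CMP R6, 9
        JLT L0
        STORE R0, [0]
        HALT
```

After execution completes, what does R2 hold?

MOV R0, 2 → R0=2
MOV R6, 5 → R6=5
MOV R2, 0 → R2=0
LOAD R0, [R2] → R0=M[0]=-4
SUB R0, 3 → R0=(-4)-3=-7
ADD R2, 4 → R2=0+4=4
ADD R6, 1 → R6=5+1=6
CMP R6, 9  (cmp 6,9)
JLT L0: taken
LOAD R0, [R2] → R0=M[4]=7
SUB R0, 3 → R0=7-3=4
ADD R2, 4 → R2=4+4=8
ADD R6, 1 → R6=6+1=7
CMP R6, 9  (cmp 7,9)
JLT L0: taken
LOAD R0, [R2] → R0=M[8]=26
SUB R0, 3 → R0=26-3=23
ADD R2, 4 → R2=8+4=12
ADD R6, 1 → R6=7+1=8
CMP R6, 9  (cmp 8,9)
JLT L0: taken
LOAD R0, [R2] → R0=M[12]=10
SUB R0, 3 → R0=10-3=7
ADD R2, 4 → R2=12+4=16
ADD R6, 1 → R6=8+1=9
CMP R6, 9  (cmp 9,9)
JLT L0: not taken
STORE R0, [0] → M[0]=7
halt.

16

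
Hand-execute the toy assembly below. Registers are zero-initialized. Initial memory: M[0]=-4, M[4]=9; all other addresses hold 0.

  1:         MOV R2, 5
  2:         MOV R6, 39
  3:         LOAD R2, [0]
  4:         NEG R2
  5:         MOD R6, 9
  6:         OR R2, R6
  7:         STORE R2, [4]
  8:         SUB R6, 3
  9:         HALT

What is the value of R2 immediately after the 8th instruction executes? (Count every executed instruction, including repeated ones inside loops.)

MOV R2, 5 → R2=5
MOV R6, 39 → R6=39
LOAD R2, [0] → R2=M[0]=-4
NEG R2 → R2=-(-4)=4
MOD R6, 9 → R6=39%9=3
OR R2, R6 → R2=4|3=7
STORE R2, [4] → M[4]=7
SUB R6, 3 → R6=3-3=0
After step 8: R2 = 7.

7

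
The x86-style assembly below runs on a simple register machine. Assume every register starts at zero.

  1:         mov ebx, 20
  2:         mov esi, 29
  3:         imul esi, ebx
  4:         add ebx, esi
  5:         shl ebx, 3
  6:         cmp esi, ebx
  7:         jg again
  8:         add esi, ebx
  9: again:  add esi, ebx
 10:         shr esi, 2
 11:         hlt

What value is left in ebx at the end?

4800

mov ebx, 20 → ebx=20
mov esi, 29 → esi=29
imul esi, ebx → esi=29*20=580
add ebx, esi → ebx=20+580=600
shl ebx, 3 → ebx=600<<3=4800
cmp esi, ebx  (cmp 580,4800)
jg again: not taken
add esi, ebx → esi=580+4800=5380
add esi, ebx → esi=5380+4800=10180
shr esi, 2 → esi=10180>>2=2545
halt.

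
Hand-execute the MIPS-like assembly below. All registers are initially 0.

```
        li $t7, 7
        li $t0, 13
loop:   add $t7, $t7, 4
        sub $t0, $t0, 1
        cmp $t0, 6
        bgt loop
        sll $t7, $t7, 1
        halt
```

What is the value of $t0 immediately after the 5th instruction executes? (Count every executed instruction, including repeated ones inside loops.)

after li $t7, 7: $t7=7
after li $t0, 13: $t0=13
after add $t7, $t7, 4: $t7=7+4=11
after sub $t0, $t0, 1: $t0=13-1=12
cmp $t0, 6  (cmp 12,6)
After step 5: $t0 = 12.

12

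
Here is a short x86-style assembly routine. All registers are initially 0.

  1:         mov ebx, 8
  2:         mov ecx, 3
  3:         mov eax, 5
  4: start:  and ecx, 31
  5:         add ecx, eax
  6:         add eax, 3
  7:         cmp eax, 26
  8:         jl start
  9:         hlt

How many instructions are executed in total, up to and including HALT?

39

mov ebx, 8 → ebx=8
mov ecx, 3 → ecx=3
mov eax, 5 → eax=5
and ecx, 31 → ecx=3&31=3
add ecx, eax → ecx=3+5=8
add eax, 3 → eax=5+3=8
cmp eax, 26  (cmp 8,26)
jl start: taken
and ecx, 31 → ecx=8&31=8
add ecx, eax → ecx=8+8=16
add eax, 3 → eax=8+3=11
cmp eax, 26  (cmp 11,26)
jl start: taken
and ecx, 31 → ecx=16&31=16
add ecx, eax → ecx=16+11=27
add eax, 3 → eax=11+3=14
cmp eax, 26  (cmp 14,26)
jl start: taken
and ecx, 31 → ecx=27&31=27
add ecx, eax → ecx=27+14=41
add eax, 3 → eax=14+3=17
cmp eax, 26  (cmp 17,26)
jl start: taken
and ecx, 31 → ecx=41&31=9
add ecx, eax → ecx=9+17=26
add eax, 3 → eax=17+3=20
cmp eax, 26  (cmp 20,26)
jl start: taken
and ecx, 31 → ecx=26&31=26
add ecx, eax → ecx=26+20=46
add eax, 3 → eax=20+3=23
cmp eax, 26  (cmp 23,26)
jl start: taken
and ecx, 31 → ecx=46&31=14
add ecx, eax → ecx=14+23=37
add eax, 3 → eax=23+3=26
cmp eax, 26  (cmp 26,26)
jl start: not taken
halt.
Total executed instructions: 39.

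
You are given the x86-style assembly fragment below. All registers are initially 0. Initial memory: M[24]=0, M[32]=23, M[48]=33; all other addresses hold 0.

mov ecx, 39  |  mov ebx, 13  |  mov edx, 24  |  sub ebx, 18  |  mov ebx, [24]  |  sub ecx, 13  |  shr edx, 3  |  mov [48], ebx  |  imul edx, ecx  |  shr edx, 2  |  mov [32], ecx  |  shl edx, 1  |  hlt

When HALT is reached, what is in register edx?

38

ecx=39
ebx=13
edx=24
ebx=13-18=-5
ebx=M[24]=0
ecx=39-13=26
edx=24>>3=3
mov [48], ebx → M[48]=0
edx=3*26=78
edx=78>>2=19
mov [32], ecx → M[32]=26
edx=19<<1=38
halt.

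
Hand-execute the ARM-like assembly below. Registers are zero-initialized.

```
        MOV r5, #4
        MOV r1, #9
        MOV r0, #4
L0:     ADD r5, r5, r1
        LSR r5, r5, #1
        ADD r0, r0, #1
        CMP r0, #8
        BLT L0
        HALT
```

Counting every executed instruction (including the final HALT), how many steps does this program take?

MOV r5, #4 → r5=4
MOV r1, #9 → r1=9
MOV r0, #4 → r0=4
ADD r5, r5, r1 → r5=4+9=13
LSR r5, r5, #1 → r5=13>>1=6
ADD r0, r0, #1 → r0=4+1=5
CMP r0, #8  (cmp 5,8)
BLT L0: taken
ADD r5, r5, r1 → r5=6+9=15
LSR r5, r5, #1 → r5=15>>1=7
ADD r0, r0, #1 → r0=5+1=6
CMP r0, #8  (cmp 6,8)
BLT L0: taken
ADD r5, r5, r1 → r5=7+9=16
LSR r5, r5, #1 → r5=16>>1=8
ADD r0, r0, #1 → r0=6+1=7
CMP r0, #8  (cmp 7,8)
BLT L0: taken
ADD r5, r5, r1 → r5=8+9=17
LSR r5, r5, #1 → r5=17>>1=8
ADD r0, r0, #1 → r0=7+1=8
CMP r0, #8  (cmp 8,8)
BLT L0: not taken
halt.
Total executed instructions: 24.

24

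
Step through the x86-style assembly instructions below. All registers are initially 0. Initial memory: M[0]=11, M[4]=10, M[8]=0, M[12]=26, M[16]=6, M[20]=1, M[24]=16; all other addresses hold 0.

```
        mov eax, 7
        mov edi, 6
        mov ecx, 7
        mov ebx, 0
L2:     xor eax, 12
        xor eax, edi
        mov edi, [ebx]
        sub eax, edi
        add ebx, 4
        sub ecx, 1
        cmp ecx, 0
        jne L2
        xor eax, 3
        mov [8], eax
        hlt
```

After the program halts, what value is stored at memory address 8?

mov eax, 7 → eax=7
mov edi, 6 → edi=6
mov ecx, 7 → ecx=7
mov ebx, 0 → ebx=0
xor eax, 12 → eax=7^12=11
xor eax, edi → eax=11^6=13
mov edi, [ebx] → edi=M[0]=11
sub eax, edi → eax=13-11=2
add ebx, 4 → ebx=0+4=4
sub ecx, 1 → ecx=7-1=6
cmp ecx, 0  (cmp 6,0)
jne L2: taken
xor eax, 12 → eax=2^12=14
xor eax, edi → eax=14^11=5
mov edi, [ebx] → edi=M[4]=10
sub eax, edi → eax=5-10=-5
add ebx, 4 → ebx=4+4=8
sub ecx, 1 → ecx=6-1=5
cmp ecx, 0  (cmp 5,0)
jne L2: taken
xor eax, 12 → eax=(-5)^12=-9
xor eax, edi → eax=(-9)^10=-3
mov edi, [ebx] → edi=M[8]=0
sub eax, edi → eax=(-3)-0=-3
add ebx, 4 → ebx=8+4=12
sub ecx, 1 → ecx=5-1=4
cmp ecx, 0  (cmp 4,0)
jne L2: taken
xor eax, 12 → eax=(-3)^12=-15
xor eax, edi → eax=(-15)^0=-15
mov edi, [ebx] → edi=M[12]=26
sub eax, edi → eax=(-15)-26=-41
add ebx, 4 → ebx=12+4=16
sub ecx, 1 → ecx=4-1=3
cmp ecx, 0  (cmp 3,0)
jne L2: taken
xor eax, 12 → eax=(-41)^12=-37
xor eax, edi → eax=(-37)^26=-63
mov edi, [ebx] → edi=M[16]=6
sub eax, edi → eax=(-63)-6=-69
add ebx, 4 → ebx=16+4=20
sub ecx, 1 → ecx=3-1=2
cmp ecx, 0  (cmp 2,0)
jne L2: taken
xor eax, 12 → eax=(-69)^12=-73
xor eax, edi → eax=(-73)^6=-79
mov edi, [ebx] → edi=M[20]=1
sub eax, edi → eax=(-79)-1=-80
add ebx, 4 → ebx=20+4=24
sub ecx, 1 → ecx=2-1=1
cmp ecx, 0  (cmp 1,0)
jne L2: taken
xor eax, 12 → eax=(-80)^12=-68
xor eax, edi → eax=(-68)^1=-67
mov edi, [ebx] → edi=M[24]=16
sub eax, edi → eax=(-67)-16=-83
add ebx, 4 → ebx=24+4=28
sub ecx, 1 → ecx=1-1=0
cmp ecx, 0  (cmp 0,0)
jne L2: not taken
xor eax, 3 → eax=(-83)^3=-82
mov [8], eax → M[8]=-82
halt.

-82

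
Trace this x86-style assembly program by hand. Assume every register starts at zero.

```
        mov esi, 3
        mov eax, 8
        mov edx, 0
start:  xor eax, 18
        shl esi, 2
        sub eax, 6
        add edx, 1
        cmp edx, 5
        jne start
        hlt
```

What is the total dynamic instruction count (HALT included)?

34

esi=3
eax=8
edx=0
eax=8^18=26
esi=3<<2=12
eax=26-6=20
edx=0+1=1
cmp edx, 5  (cmp 1,5)
jne start: taken
eax=20^18=6
esi=12<<2=48
eax=6-6=0
edx=1+1=2
cmp edx, 5  (cmp 2,5)
jne start: taken
eax=0^18=18
esi=48<<2=192
eax=18-6=12
edx=2+1=3
cmp edx, 5  (cmp 3,5)
jne start: taken
eax=12^18=30
esi=192<<2=768
eax=30-6=24
edx=3+1=4
cmp edx, 5  (cmp 4,5)
jne start: taken
eax=24^18=10
esi=768<<2=3072
eax=10-6=4
edx=4+1=5
cmp edx, 5  (cmp 5,5)
jne start: not taken
halt.
Total executed instructions: 34.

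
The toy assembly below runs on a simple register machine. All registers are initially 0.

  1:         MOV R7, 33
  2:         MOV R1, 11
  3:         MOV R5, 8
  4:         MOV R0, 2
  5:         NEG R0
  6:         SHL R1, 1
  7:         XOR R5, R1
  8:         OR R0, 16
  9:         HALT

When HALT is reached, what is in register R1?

MOV R7, 33 → R7=33
MOV R1, 11 → R1=11
MOV R5, 8 → R5=8
MOV R0, 2 → R0=2
NEG R0 → R0=-(2)=-2
SHL R1, 1 → R1=11<<1=22
XOR R5, R1 → R5=8^22=30
OR R0, 16 → R0=(-2)|16=-2
halt.

22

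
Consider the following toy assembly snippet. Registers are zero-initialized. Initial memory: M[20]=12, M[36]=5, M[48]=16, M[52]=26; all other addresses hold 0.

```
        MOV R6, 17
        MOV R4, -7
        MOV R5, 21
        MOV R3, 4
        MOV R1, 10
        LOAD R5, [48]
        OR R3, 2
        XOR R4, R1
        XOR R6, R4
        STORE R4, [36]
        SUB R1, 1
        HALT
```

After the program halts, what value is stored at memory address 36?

after MOV R6, 17: R6=17
after MOV R4, -7: R4=-7
after MOV R5, 21: R5=21
after MOV R3, 4: R3=4
after MOV R1, 10: R1=10
after LOAD R5, [48]: R5=M[48]=16
after OR R3, 2: R3=4|2=6
after XOR R4, R1: R4=(-7)^10=-13
after XOR R6, R4: R6=17^(-13)=-30
STORE R4, [36] → M[36]=-13
after SUB R1, 1: R1=10-1=9
halt.

-13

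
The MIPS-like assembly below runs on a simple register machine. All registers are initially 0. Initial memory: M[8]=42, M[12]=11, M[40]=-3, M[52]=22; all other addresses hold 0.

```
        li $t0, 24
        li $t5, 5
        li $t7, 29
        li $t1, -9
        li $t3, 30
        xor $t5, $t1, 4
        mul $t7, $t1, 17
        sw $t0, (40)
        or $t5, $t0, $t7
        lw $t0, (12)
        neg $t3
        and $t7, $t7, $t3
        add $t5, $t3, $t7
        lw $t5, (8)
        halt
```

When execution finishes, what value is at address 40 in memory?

24

li $t0, 24 → $t0=24
li $t5, 5 → $t5=5
li $t7, 29 → $t7=29
li $t1, -9 → $t1=-9
li $t3, 30 → $t3=30
xor $t5, $t1, 4 → $t5=(-9)^4=-13
mul $t7, $t1, 17 → $t7=(-9)*17=-153
sw $t0, (40) → M[40]=24
or $t5, $t0, $t7 → $t5=24|(-153)=-129
lw $t0, (12) → $t0=M[12]=11
neg $t3 → $t3=-(30)=-30
and $t7, $t7, $t3 → $t7=(-153)&(-30)=-158
add $t5, $t3, $t7 → $t5=(-30)+(-158)=-188
lw $t5, (8) → $t5=M[8]=42
halt.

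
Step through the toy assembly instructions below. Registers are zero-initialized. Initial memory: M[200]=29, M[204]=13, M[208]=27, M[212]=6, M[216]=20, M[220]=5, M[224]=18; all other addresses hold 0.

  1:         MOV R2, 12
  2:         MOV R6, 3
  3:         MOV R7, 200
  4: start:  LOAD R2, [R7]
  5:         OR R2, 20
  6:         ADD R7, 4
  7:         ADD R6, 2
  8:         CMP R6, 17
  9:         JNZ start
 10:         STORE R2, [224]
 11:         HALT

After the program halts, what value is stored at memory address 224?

22

R2=12
R6=3
R7=200
R2=M[200]=29
R2=29|20=29
R7=200+4=204
R6=3+2=5
CMP R6, 17  (cmp 5,17)
JNZ start: taken
R2=M[204]=13
R2=13|20=29
R7=204+4=208
R6=5+2=7
CMP R6, 17  (cmp 7,17)
JNZ start: taken
R2=M[208]=27
R2=27|20=31
R7=208+4=212
R6=7+2=9
CMP R6, 17  (cmp 9,17)
JNZ start: taken
R2=M[212]=6
R2=6|20=22
R7=212+4=216
R6=9+2=11
CMP R6, 17  (cmp 11,17)
JNZ start: taken
R2=M[216]=20
R2=20|20=20
R7=216+4=220
R6=11+2=13
CMP R6, 17  (cmp 13,17)
JNZ start: taken
R2=M[220]=5
R2=5|20=21
R7=220+4=224
R6=13+2=15
CMP R6, 17  (cmp 15,17)
JNZ start: taken
R2=M[224]=18
R2=18|20=22
R7=224+4=228
R6=15+2=17
CMP R6, 17  (cmp 17,17)
JNZ start: not taken
STORE R2, [224] → M[224]=22
halt.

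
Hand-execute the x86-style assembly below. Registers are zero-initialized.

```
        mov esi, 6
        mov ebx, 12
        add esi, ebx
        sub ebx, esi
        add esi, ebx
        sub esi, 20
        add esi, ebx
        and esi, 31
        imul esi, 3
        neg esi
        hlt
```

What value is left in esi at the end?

mov esi, 6 → esi=6
mov ebx, 12 → ebx=12
add esi, ebx → esi=6+12=18
sub ebx, esi → ebx=12-18=-6
add esi, ebx → esi=18+(-6)=12
sub esi, 20 → esi=12-20=-8
add esi, ebx → esi=(-8)+(-6)=-14
and esi, 31 → esi=(-14)&31=18
imul esi, 3 → esi=18*3=54
neg esi → esi=-(54)=-54
halt.

-54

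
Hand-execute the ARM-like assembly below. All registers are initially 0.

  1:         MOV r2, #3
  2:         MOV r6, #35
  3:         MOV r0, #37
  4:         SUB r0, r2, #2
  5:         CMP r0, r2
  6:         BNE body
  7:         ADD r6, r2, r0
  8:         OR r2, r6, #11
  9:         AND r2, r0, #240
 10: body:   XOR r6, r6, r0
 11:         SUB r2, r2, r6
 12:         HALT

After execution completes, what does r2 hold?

r2=3
r6=35
r0=37
r0=3-2=1
CMP r0, r2  (cmp 1,3)
BNE body: taken
r6=35^1=34
r2=3-34=-31
halt.

-31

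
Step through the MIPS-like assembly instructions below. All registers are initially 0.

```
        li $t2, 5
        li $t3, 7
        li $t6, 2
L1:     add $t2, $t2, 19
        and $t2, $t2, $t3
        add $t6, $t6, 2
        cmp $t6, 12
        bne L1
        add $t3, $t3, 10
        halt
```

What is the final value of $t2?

4

after li $t2, 5: $t2=5
after li $t3, 7: $t3=7
after li $t6, 2: $t6=2
after add $t2, $t2, 19: $t2=5+19=24
after and $t2, $t2, $t3: $t2=24&7=0
after add $t6, $t6, 2: $t6=2+2=4
cmp $t6, 12  (cmp 4,12)
bne L1: taken
after add $t2, $t2, 19: $t2=0+19=19
after and $t2, $t2, $t3: $t2=19&7=3
after add $t6, $t6, 2: $t6=4+2=6
cmp $t6, 12  (cmp 6,12)
bne L1: taken
after add $t2, $t2, 19: $t2=3+19=22
after and $t2, $t2, $t3: $t2=22&7=6
after add $t6, $t6, 2: $t6=6+2=8
cmp $t6, 12  (cmp 8,12)
bne L1: taken
after add $t2, $t2, 19: $t2=6+19=25
after and $t2, $t2, $t3: $t2=25&7=1
after add $t6, $t6, 2: $t6=8+2=10
cmp $t6, 12  (cmp 10,12)
bne L1: taken
after add $t2, $t2, 19: $t2=1+19=20
after and $t2, $t2, $t3: $t2=20&7=4
after add $t6, $t6, 2: $t6=10+2=12
cmp $t6, 12  (cmp 12,12)
bne L1: not taken
after add $t3, $t3, 10: $t3=7+10=17
halt.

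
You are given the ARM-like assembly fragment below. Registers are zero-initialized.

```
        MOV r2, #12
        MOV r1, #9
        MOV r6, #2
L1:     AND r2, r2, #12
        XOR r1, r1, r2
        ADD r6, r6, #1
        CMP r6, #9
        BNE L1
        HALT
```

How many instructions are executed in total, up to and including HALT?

MOV r2, #12 → r2=12
MOV r1, #9 → r1=9
MOV r6, #2 → r6=2
AND r2, r2, #12 → r2=12&12=12
XOR r1, r1, r2 → r1=9^12=5
ADD r6, r6, #1 → r6=2+1=3
CMP r6, #9  (cmp 3,9)
BNE L1: taken
AND r2, r2, #12 → r2=12&12=12
XOR r1, r1, r2 → r1=5^12=9
ADD r6, r6, #1 → r6=3+1=4
CMP r6, #9  (cmp 4,9)
BNE L1: taken
AND r2, r2, #12 → r2=12&12=12
XOR r1, r1, r2 → r1=9^12=5
ADD r6, r6, #1 → r6=4+1=5
CMP r6, #9  (cmp 5,9)
BNE L1: taken
AND r2, r2, #12 → r2=12&12=12
XOR r1, r1, r2 → r1=5^12=9
ADD r6, r6, #1 → r6=5+1=6
CMP r6, #9  (cmp 6,9)
BNE L1: taken
AND r2, r2, #12 → r2=12&12=12
XOR r1, r1, r2 → r1=9^12=5
ADD r6, r6, #1 → r6=6+1=7
CMP r6, #9  (cmp 7,9)
BNE L1: taken
AND r2, r2, #12 → r2=12&12=12
XOR r1, r1, r2 → r1=5^12=9
ADD r6, r6, #1 → r6=7+1=8
CMP r6, #9  (cmp 8,9)
BNE L1: taken
AND r2, r2, #12 → r2=12&12=12
XOR r1, r1, r2 → r1=9^12=5
ADD r6, r6, #1 → r6=8+1=9
CMP r6, #9  (cmp 9,9)
BNE L1: not taken
halt.
Total executed instructions: 39.

39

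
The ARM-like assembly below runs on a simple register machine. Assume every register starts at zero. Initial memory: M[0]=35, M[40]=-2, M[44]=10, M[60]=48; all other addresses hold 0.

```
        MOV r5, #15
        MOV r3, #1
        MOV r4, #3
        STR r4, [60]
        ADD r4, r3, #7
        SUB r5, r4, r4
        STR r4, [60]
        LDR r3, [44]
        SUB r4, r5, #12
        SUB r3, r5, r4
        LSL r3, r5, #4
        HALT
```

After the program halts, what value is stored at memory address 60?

MOV r5, #15 → r5=15
MOV r3, #1 → r3=1
MOV r4, #3 → r4=3
STR r4, [60] → M[60]=3
ADD r4, r3, #7 → r4=1+7=8
SUB r5, r4, r4 → r5=8-8=0
STR r4, [60] → M[60]=8
LDR r3, [44] → r3=M[44]=10
SUB r4, r5, #12 → r4=0-12=-12
SUB r3, r5, r4 → r3=0-(-12)=12
LSL r3, r5, #4 → r3=0<<4=0
halt.

8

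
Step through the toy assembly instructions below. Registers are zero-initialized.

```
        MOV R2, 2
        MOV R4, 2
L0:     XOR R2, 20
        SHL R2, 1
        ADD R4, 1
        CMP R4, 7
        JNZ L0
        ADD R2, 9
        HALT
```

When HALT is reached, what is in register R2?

R2=2
R4=2
R2=2^20=22
R2=22<<1=44
R4=2+1=3
CMP R4, 7  (cmp 3,7)
JNZ L0: taken
R2=44^20=56
R2=56<<1=112
R4=3+1=4
CMP R4, 7  (cmp 4,7)
JNZ L0: taken
R2=112^20=100
R2=100<<1=200
R4=4+1=5
CMP R4, 7  (cmp 5,7)
JNZ L0: taken
R2=200^20=220
R2=220<<1=440
R4=5+1=6
CMP R4, 7  (cmp 6,7)
JNZ L0: taken
R2=440^20=428
R2=428<<1=856
R4=6+1=7
CMP R4, 7  (cmp 7,7)
JNZ L0: not taken
R2=856+9=865
halt.

865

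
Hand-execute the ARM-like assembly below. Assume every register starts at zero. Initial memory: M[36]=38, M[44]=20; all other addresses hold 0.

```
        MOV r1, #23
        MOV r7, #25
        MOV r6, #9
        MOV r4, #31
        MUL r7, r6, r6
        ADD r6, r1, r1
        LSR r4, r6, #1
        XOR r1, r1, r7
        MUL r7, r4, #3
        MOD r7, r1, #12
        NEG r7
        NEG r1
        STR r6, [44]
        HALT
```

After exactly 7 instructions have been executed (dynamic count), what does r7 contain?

81

r1=23
r7=25
r6=9
r4=31
r7=9*9=81
r6=23+23=46
r4=46>>1=23
After step 7: r7 = 81.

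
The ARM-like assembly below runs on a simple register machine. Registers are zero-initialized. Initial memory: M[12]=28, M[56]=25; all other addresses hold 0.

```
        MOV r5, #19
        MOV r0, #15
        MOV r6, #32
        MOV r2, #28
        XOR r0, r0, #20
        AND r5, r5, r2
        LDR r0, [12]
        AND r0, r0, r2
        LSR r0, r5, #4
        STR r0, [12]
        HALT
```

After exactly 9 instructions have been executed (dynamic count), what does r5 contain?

16

r5=19
r0=15
r6=32
r2=28
r0=15^20=27
r5=19&28=16
r0=M[12]=28
r0=28&28=28
r0=16>>4=1
After step 9: r5 = 16.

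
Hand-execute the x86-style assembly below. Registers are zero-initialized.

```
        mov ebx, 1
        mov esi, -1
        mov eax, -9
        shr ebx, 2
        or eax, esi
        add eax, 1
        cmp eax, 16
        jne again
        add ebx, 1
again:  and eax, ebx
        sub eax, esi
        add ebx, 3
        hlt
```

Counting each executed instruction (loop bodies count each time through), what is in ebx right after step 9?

0

after mov ebx, 1: ebx=1
after mov esi, -1: esi=-1
after mov eax, -9: eax=-9
after shr ebx, 2: ebx=1>>2=0
after or eax, esi: eax=(-9)|(-1)=-1
after add eax, 1: eax=(-1)+1=0
cmp eax, 16  (cmp 0,16)
jne again: taken
after and eax, ebx: eax=0&0=0
After step 9: ebx = 0.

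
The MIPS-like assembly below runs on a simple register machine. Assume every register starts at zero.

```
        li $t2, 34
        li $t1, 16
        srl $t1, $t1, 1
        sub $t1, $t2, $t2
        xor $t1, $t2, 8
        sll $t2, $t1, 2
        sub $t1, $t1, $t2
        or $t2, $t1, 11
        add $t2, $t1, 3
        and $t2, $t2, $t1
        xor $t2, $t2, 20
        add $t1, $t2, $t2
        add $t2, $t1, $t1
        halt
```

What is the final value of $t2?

li $t2, 34 → $t2=34
li $t1, 16 → $t1=16
srl $t1, $t1, 1 → $t1=16>>1=8
sub $t1, $t2, $t2 → $t1=34-34=0
xor $t1, $t2, 8 → $t1=34^8=42
sll $t2, $t1, 2 → $t2=42<<2=168
sub $t1, $t1, $t2 → $t1=42-168=-126
or $t2, $t1, 11 → $t2=(-126)|11=-117
add $t2, $t1, 3 → $t2=(-126)+3=-123
and $t2, $t2, $t1 → $t2=(-123)&(-126)=-128
xor $t2, $t2, 20 → $t2=(-128)^20=-108
add $t1, $t2, $t2 → $t1=(-108)+(-108)=-216
add $t2, $t1, $t1 → $t2=(-216)+(-216)=-432
halt.

-432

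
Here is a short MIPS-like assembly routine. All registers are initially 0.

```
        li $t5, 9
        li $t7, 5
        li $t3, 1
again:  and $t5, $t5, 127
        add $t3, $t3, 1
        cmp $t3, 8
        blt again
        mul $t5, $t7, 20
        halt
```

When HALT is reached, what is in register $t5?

li $t5, 9 → $t5=9
li $t7, 5 → $t7=5
li $t3, 1 → $t3=1
and $t5, $t5, 127 → $t5=9&127=9
add $t3, $t3, 1 → $t3=1+1=2
cmp $t3, 8  (cmp 2,8)
blt again: taken
and $t5, $t5, 127 → $t5=9&127=9
add $t3, $t3, 1 → $t3=2+1=3
cmp $t3, 8  (cmp 3,8)
blt again: taken
and $t5, $t5, 127 → $t5=9&127=9
add $t3, $t3, 1 → $t3=3+1=4
cmp $t3, 8  (cmp 4,8)
blt again: taken
and $t5, $t5, 127 → $t5=9&127=9
add $t3, $t3, 1 → $t3=4+1=5
cmp $t3, 8  (cmp 5,8)
blt again: taken
and $t5, $t5, 127 → $t5=9&127=9
add $t3, $t3, 1 → $t3=5+1=6
cmp $t3, 8  (cmp 6,8)
blt again: taken
and $t5, $t5, 127 → $t5=9&127=9
add $t3, $t3, 1 → $t3=6+1=7
cmp $t3, 8  (cmp 7,8)
blt again: taken
and $t5, $t5, 127 → $t5=9&127=9
add $t3, $t3, 1 → $t3=7+1=8
cmp $t3, 8  (cmp 8,8)
blt again: not taken
mul $t5, $t7, 20 → $t5=5*20=100
halt.

100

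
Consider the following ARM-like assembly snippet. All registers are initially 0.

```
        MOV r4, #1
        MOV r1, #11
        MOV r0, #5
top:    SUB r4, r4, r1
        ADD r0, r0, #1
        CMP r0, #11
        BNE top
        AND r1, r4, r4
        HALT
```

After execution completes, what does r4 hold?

MOV r4, #1 → r4=1
MOV r1, #11 → r1=11
MOV r0, #5 → r0=5
SUB r4, r4, r1 → r4=1-11=-10
ADD r0, r0, #1 → r0=5+1=6
CMP r0, #11  (cmp 6,11)
BNE top: taken
SUB r4, r4, r1 → r4=(-10)-11=-21
ADD r0, r0, #1 → r0=6+1=7
CMP r0, #11  (cmp 7,11)
BNE top: taken
SUB r4, r4, r1 → r4=(-21)-11=-32
ADD r0, r0, #1 → r0=7+1=8
CMP r0, #11  (cmp 8,11)
BNE top: taken
SUB r4, r4, r1 → r4=(-32)-11=-43
ADD r0, r0, #1 → r0=8+1=9
CMP r0, #11  (cmp 9,11)
BNE top: taken
SUB r4, r4, r1 → r4=(-43)-11=-54
ADD r0, r0, #1 → r0=9+1=10
CMP r0, #11  (cmp 10,11)
BNE top: taken
SUB r4, r4, r1 → r4=(-54)-11=-65
ADD r0, r0, #1 → r0=10+1=11
CMP r0, #11  (cmp 11,11)
BNE top: not taken
AND r1, r4, r4 → r1=(-65)&(-65)=-65
halt.

-65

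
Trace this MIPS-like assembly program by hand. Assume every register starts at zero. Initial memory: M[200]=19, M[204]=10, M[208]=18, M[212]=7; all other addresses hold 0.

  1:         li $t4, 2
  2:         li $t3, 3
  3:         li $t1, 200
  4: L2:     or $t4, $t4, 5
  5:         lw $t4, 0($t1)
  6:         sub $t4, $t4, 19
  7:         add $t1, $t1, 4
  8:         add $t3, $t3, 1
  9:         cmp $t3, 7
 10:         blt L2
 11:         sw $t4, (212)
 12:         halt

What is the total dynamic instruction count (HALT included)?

33

after li $t4, 2: $t4=2
after li $t3, 3: $t3=3
after li $t1, 200: $t1=200
after or $t4, $t4, 5: $t4=2|5=7
after lw $t4, 0($t1): $t4=M[200]=19
after sub $t4, $t4, 19: $t4=19-19=0
after add $t1, $t1, 4: $t1=200+4=204
after add $t3, $t3, 1: $t3=3+1=4
cmp $t3, 7  (cmp 4,7)
blt L2: taken
after or $t4, $t4, 5: $t4=0|5=5
after lw $t4, 0($t1): $t4=M[204]=10
after sub $t4, $t4, 19: $t4=10-19=-9
after add $t1, $t1, 4: $t1=204+4=208
after add $t3, $t3, 1: $t3=4+1=5
cmp $t3, 7  (cmp 5,7)
blt L2: taken
after or $t4, $t4, 5: $t4=(-9)|5=-9
after lw $t4, 0($t1): $t4=M[208]=18
after sub $t4, $t4, 19: $t4=18-19=-1
after add $t1, $t1, 4: $t1=208+4=212
after add $t3, $t3, 1: $t3=5+1=6
cmp $t3, 7  (cmp 6,7)
blt L2: taken
after or $t4, $t4, 5: $t4=(-1)|5=-1
after lw $t4, 0($t1): $t4=M[212]=7
after sub $t4, $t4, 19: $t4=7-19=-12
after add $t1, $t1, 4: $t1=212+4=216
after add $t3, $t3, 1: $t3=6+1=7
cmp $t3, 7  (cmp 7,7)
blt L2: not taken
sw $t4, (212) → M[212]=-12
halt.
Total executed instructions: 33.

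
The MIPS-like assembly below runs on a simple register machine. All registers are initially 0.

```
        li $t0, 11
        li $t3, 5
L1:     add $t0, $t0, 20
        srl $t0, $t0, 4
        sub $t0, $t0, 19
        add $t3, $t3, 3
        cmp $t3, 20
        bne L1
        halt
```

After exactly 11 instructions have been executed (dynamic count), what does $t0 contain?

-19

li $t0, 11 → $t0=11
li $t3, 5 → $t3=5
add $t0, $t0, 20 → $t0=11+20=31
srl $t0, $t0, 4 → $t0=31>>4=1
sub $t0, $t0, 19 → $t0=1-19=-18
add $t3, $t3, 3 → $t3=5+3=8
cmp $t3, 20  (cmp 8,20)
bne L1: taken
add $t0, $t0, 20 → $t0=(-18)+20=2
srl $t0, $t0, 4 → $t0=2>>4=0
sub $t0, $t0, 19 → $t0=0-19=-19
After step 11: $t0 = -19.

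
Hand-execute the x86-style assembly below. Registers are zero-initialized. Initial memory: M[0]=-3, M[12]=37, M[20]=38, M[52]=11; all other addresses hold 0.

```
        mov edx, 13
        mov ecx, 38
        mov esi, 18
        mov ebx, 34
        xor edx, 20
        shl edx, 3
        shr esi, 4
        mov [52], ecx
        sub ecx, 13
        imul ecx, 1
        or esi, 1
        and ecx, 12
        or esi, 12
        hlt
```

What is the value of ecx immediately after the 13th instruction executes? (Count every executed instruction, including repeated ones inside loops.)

after mov edx, 13: edx=13
after mov ecx, 38: ecx=38
after mov esi, 18: esi=18
after mov ebx, 34: ebx=34
after xor edx, 20: edx=13^20=25
after shl edx, 3: edx=25<<3=200
after shr esi, 4: esi=18>>4=1
mov [52], ecx → M[52]=38
after sub ecx, 13: ecx=38-13=25
after imul ecx, 1: ecx=25*1=25
after or esi, 1: esi=1|1=1
after and ecx, 12: ecx=25&12=8
after or esi, 12: esi=1|12=13
After step 13: ecx = 8.

8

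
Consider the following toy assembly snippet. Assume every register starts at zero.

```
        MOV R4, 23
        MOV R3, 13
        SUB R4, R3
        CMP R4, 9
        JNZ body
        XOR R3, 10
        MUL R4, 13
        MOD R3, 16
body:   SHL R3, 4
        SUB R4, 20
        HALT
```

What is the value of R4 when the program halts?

-10

R4=23
R3=13
R4=23-13=10
CMP R4, 9  (cmp 10,9)
JNZ body: taken
R3=13<<4=208
R4=10-20=-10
halt.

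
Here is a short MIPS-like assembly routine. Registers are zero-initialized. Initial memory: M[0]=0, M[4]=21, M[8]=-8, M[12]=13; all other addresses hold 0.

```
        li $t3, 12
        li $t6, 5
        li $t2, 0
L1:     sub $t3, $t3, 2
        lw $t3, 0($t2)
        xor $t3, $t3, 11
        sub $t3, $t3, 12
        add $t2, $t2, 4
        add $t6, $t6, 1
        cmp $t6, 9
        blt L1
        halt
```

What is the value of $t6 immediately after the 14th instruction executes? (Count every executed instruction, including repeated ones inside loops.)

$t3=12
$t6=5
$t2=0
$t3=12-2=10
$t3=M[0]=0
$t3=0^11=11
$t3=11-12=-1
$t2=0+4=4
$t6=5+1=6
cmp $t6, 9  (cmp 6,9)
blt L1: taken
$t3=(-1)-2=-3
$t3=M[4]=21
$t3=21^11=30
After step 14: $t6 = 6.

6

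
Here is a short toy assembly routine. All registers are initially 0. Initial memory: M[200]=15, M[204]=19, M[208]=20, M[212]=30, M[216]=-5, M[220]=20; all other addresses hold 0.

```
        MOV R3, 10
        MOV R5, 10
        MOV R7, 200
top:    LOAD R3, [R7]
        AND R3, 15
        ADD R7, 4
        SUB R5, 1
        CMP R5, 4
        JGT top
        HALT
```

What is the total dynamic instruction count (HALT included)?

40

after MOV R3, 10: R3=10
after MOV R5, 10: R5=10
after MOV R7, 200: R7=200
after LOAD R3, [R7]: R3=M[200]=15
after AND R3, 15: R3=15&15=15
after ADD R7, 4: R7=200+4=204
after SUB R5, 1: R5=10-1=9
CMP R5, 4  (cmp 9,4)
JGT top: taken
after LOAD R3, [R7]: R3=M[204]=19
after AND R3, 15: R3=19&15=3
after ADD R7, 4: R7=204+4=208
after SUB R5, 1: R5=9-1=8
CMP R5, 4  (cmp 8,4)
JGT top: taken
after LOAD R3, [R7]: R3=M[208]=20
after AND R3, 15: R3=20&15=4
after ADD R7, 4: R7=208+4=212
after SUB R5, 1: R5=8-1=7
CMP R5, 4  (cmp 7,4)
JGT top: taken
after LOAD R3, [R7]: R3=M[212]=30
after AND R3, 15: R3=30&15=14
after ADD R7, 4: R7=212+4=216
after SUB R5, 1: R5=7-1=6
CMP R5, 4  (cmp 6,4)
JGT top: taken
after LOAD R3, [R7]: R3=M[216]=-5
after AND R3, 15: R3=(-5)&15=11
after ADD R7, 4: R7=216+4=220
after SUB R5, 1: R5=6-1=5
CMP R5, 4  (cmp 5,4)
JGT top: taken
after LOAD R3, [R7]: R3=M[220]=20
after AND R3, 15: R3=20&15=4
after ADD R7, 4: R7=220+4=224
after SUB R5, 1: R5=5-1=4
CMP R5, 4  (cmp 4,4)
JGT top: not taken
halt.
Total executed instructions: 40.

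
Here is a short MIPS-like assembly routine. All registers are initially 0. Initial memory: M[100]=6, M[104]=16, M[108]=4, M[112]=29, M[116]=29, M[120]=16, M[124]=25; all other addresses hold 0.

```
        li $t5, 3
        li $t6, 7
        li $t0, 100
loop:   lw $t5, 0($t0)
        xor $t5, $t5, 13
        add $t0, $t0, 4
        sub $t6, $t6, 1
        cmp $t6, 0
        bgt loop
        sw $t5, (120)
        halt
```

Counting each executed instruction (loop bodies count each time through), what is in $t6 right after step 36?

2

li $t5, 3 → $t5=3
li $t6, 7 → $t6=7
li $t0, 100 → $t0=100
lw $t5, 0($t0) → $t5=M[100]=6
xor $t5, $t5, 13 → $t5=6^13=11
add $t0, $t0, 4 → $t0=100+4=104
sub $t6, $t6, 1 → $t6=7-1=6
cmp $t6, 0  (cmp 6,0)
bgt loop: taken
lw $t5, 0($t0) → $t5=M[104]=16
xor $t5, $t5, 13 → $t5=16^13=29
add $t0, $t0, 4 → $t0=104+4=108
sub $t6, $t6, 1 → $t6=6-1=5
cmp $t6, 0  (cmp 5,0)
bgt loop: taken
lw $t5, 0($t0) → $t5=M[108]=4
xor $t5, $t5, 13 → $t5=4^13=9
add $t0, $t0, 4 → $t0=108+4=112
sub $t6, $t6, 1 → $t6=5-1=4
cmp $t6, 0  (cmp 4,0)
bgt loop: taken
lw $t5, 0($t0) → $t5=M[112]=29
xor $t5, $t5, 13 → $t5=29^13=16
add $t0, $t0, 4 → $t0=112+4=116
sub $t6, $t6, 1 → $t6=4-1=3
cmp $t6, 0  (cmp 3,0)
bgt loop: taken
lw $t5, 0($t0) → $t5=M[116]=29
xor $t5, $t5, 13 → $t5=29^13=16
add $t0, $t0, 4 → $t0=116+4=120
sub $t6, $t6, 1 → $t6=3-1=2
cmp $t6, 0  (cmp 2,0)
bgt loop: taken
lw $t5, 0($t0) → $t5=M[120]=16
xor $t5, $t5, 13 → $t5=16^13=29
add $t0, $t0, 4 → $t0=120+4=124
After step 36: $t6 = 2.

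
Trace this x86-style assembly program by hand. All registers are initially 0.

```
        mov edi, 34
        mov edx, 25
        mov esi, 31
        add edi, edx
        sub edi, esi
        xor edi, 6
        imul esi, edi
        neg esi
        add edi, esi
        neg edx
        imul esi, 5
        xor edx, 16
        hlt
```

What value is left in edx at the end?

after mov edi, 34: edi=34
after mov edx, 25: edx=25
after mov esi, 31: esi=31
after add edi, edx: edi=34+25=59
after sub edi, esi: edi=59-31=28
after xor edi, 6: edi=28^6=26
after imul esi, edi: esi=31*26=806
after neg esi: esi=-(806)=-806
after add edi, esi: edi=26+(-806)=-780
after neg edx: edx=-(25)=-25
after imul esi, 5: esi=(-806)*5=-4030
after xor edx, 16: edx=(-25)^16=-9
halt.

-9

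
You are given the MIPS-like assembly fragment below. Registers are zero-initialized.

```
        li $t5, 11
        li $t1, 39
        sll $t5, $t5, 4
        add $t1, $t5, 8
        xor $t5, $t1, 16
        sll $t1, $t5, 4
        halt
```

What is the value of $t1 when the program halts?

$t5=11
$t1=39
$t5=11<<4=176
$t1=176+8=184
$t5=184^16=168
$t1=168<<4=2688
halt.

2688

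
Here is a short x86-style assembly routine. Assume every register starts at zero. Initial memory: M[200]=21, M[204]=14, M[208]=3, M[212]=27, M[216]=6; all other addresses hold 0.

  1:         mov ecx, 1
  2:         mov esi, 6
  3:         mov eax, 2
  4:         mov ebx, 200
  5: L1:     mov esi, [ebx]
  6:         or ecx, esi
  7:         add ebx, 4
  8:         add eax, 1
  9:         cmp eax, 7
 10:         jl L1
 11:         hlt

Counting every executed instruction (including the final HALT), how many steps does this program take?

35

ecx=1
esi=6
eax=2
ebx=200
esi=M[200]=21
ecx=1|21=21
ebx=200+4=204
eax=2+1=3
cmp eax, 7  (cmp 3,7)
jl L1: taken
esi=M[204]=14
ecx=21|14=31
ebx=204+4=208
eax=3+1=4
cmp eax, 7  (cmp 4,7)
jl L1: taken
esi=M[208]=3
ecx=31|3=31
ebx=208+4=212
eax=4+1=5
cmp eax, 7  (cmp 5,7)
jl L1: taken
esi=M[212]=27
ecx=31|27=31
ebx=212+4=216
eax=5+1=6
cmp eax, 7  (cmp 6,7)
jl L1: taken
esi=M[216]=6
ecx=31|6=31
ebx=216+4=220
eax=6+1=7
cmp eax, 7  (cmp 7,7)
jl L1: not taken
halt.
Total executed instructions: 35.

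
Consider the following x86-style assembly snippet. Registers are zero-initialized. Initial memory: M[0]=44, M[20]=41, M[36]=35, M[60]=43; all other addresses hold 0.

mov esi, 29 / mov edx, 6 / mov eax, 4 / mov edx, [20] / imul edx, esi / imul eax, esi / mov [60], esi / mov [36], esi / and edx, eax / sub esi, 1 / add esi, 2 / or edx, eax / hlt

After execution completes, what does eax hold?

mov esi, 29 → esi=29
mov edx, 6 → edx=6
mov eax, 4 → eax=4
mov edx, [20] → edx=M[20]=41
imul edx, esi → edx=41*29=1189
imul eax, esi → eax=4*29=116
mov [60], esi → M[60]=29
mov [36], esi → M[36]=29
and edx, eax → edx=1189&116=36
sub esi, 1 → esi=29-1=28
add esi, 2 → esi=28+2=30
or edx, eax → edx=36|116=116
halt.

116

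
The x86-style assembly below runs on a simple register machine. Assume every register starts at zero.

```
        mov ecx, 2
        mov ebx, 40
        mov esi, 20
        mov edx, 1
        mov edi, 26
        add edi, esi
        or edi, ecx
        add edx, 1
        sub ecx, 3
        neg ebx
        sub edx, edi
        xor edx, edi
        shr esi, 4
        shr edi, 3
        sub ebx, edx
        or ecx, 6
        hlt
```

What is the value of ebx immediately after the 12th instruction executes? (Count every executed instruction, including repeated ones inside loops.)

after mov ecx, 2: ecx=2
after mov ebx, 40: ebx=40
after mov esi, 20: esi=20
after mov edx, 1: edx=1
after mov edi, 26: edi=26
after add edi, esi: edi=26+20=46
after or edi, ecx: edi=46|2=46
after add edx, 1: edx=1+1=2
after sub ecx, 3: ecx=2-3=-1
after neg ebx: ebx=-(40)=-40
after sub edx, edi: edx=2-46=-44
after xor edx, edi: edx=(-44)^46=-6
After step 12: ebx = -40.

-40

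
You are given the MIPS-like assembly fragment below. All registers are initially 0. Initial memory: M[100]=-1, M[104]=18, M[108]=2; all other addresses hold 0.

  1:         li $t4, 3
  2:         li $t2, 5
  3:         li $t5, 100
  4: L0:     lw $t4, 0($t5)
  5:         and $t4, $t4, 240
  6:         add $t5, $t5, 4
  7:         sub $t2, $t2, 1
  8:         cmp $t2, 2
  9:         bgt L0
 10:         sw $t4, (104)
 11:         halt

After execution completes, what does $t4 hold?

0

after li $t4, 3: $t4=3
after li $t2, 5: $t2=5
after li $t5, 100: $t5=100
after lw $t4, 0($t5): $t4=M[100]=-1
after and $t4, $t4, 240: $t4=(-1)&240=240
after add $t5, $t5, 4: $t5=100+4=104
after sub $t2, $t2, 1: $t2=5-1=4
cmp $t2, 2  (cmp 4,2)
bgt L0: taken
after lw $t4, 0($t5): $t4=M[104]=18
after and $t4, $t4, 240: $t4=18&240=16
after add $t5, $t5, 4: $t5=104+4=108
after sub $t2, $t2, 1: $t2=4-1=3
cmp $t2, 2  (cmp 3,2)
bgt L0: taken
after lw $t4, 0($t5): $t4=M[108]=2
after and $t4, $t4, 240: $t4=2&240=0
after add $t5, $t5, 4: $t5=108+4=112
after sub $t2, $t2, 1: $t2=3-1=2
cmp $t2, 2  (cmp 2,2)
bgt L0: not taken
sw $t4, (104) → M[104]=0
halt.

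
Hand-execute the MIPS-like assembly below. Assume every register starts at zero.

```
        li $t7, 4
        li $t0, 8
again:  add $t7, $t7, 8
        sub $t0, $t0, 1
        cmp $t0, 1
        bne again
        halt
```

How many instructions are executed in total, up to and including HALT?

$t7=4
$t0=8
$t7=4+8=12
$t0=8-1=7
cmp $t0, 1  (cmp 7,1)
bne again: taken
$t7=12+8=20
$t0=7-1=6
cmp $t0, 1  (cmp 6,1)
bne again: taken
$t7=20+8=28
$t0=6-1=5
cmp $t0, 1  (cmp 5,1)
bne again: taken
$t7=28+8=36
$t0=5-1=4
cmp $t0, 1  (cmp 4,1)
bne again: taken
$t7=36+8=44
$t0=4-1=3
cmp $t0, 1  (cmp 3,1)
bne again: taken
$t7=44+8=52
$t0=3-1=2
cmp $t0, 1  (cmp 2,1)
bne again: taken
$t7=52+8=60
$t0=2-1=1
cmp $t0, 1  (cmp 1,1)
bne again: not taken
halt.
Total executed instructions: 31.

31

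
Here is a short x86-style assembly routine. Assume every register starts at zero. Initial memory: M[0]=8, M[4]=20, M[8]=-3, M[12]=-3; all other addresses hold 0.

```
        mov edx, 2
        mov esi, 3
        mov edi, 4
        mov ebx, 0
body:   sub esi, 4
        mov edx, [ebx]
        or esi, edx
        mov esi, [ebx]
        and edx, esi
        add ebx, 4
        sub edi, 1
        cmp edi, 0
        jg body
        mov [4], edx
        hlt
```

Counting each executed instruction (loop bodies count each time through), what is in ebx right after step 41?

edx=2
esi=3
edi=4
ebx=0
esi=3-4=-1
edx=M[0]=8
esi=(-1)|8=-1
esi=M[0]=8
edx=8&8=8
ebx=0+4=4
edi=4-1=3
cmp edi, 0  (cmp 3,0)
jg body: taken
esi=8-4=4
edx=M[4]=20
esi=4|20=20
esi=M[4]=20
edx=20&20=20
ebx=4+4=8
edi=3-1=2
cmp edi, 0  (cmp 2,0)
jg body: taken
esi=20-4=16
edx=M[8]=-3
esi=16|(-3)=-3
esi=M[8]=-3
edx=(-3)&(-3)=-3
ebx=8+4=12
edi=2-1=1
cmp edi, 0  (cmp 1,0)
jg body: taken
esi=(-3)-4=-7
edx=M[12]=-3
esi=(-7)|(-3)=-3
esi=M[12]=-3
edx=(-3)&(-3)=-3
ebx=12+4=16
edi=1-1=0
cmp edi, 0  (cmp 0,0)
jg body: not taken
mov [4], edx → M[4]=-3
After step 41: ebx = 16.

16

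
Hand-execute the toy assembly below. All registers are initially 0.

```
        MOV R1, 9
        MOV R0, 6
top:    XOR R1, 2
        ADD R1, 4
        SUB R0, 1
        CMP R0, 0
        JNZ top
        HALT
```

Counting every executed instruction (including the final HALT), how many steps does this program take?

33

after MOV R1, 9: R1=9
after MOV R0, 6: R0=6
after XOR R1, 2: R1=9^2=11
after ADD R1, 4: R1=11+4=15
after SUB R0, 1: R0=6-1=5
CMP R0, 0  (cmp 5,0)
JNZ top: taken
after XOR R1, 2: R1=15^2=13
after ADD R1, 4: R1=13+4=17
after SUB R0, 1: R0=5-1=4
CMP R0, 0  (cmp 4,0)
JNZ top: taken
after XOR R1, 2: R1=17^2=19
after ADD R1, 4: R1=19+4=23
after SUB R0, 1: R0=4-1=3
CMP R0, 0  (cmp 3,0)
JNZ top: taken
after XOR R1, 2: R1=23^2=21
after ADD R1, 4: R1=21+4=25
after SUB R0, 1: R0=3-1=2
CMP R0, 0  (cmp 2,0)
JNZ top: taken
after XOR R1, 2: R1=25^2=27
after ADD R1, 4: R1=27+4=31
after SUB R0, 1: R0=2-1=1
CMP R0, 0  (cmp 1,0)
JNZ top: taken
after XOR R1, 2: R1=31^2=29
after ADD R1, 4: R1=29+4=33
after SUB R0, 1: R0=1-1=0
CMP R0, 0  (cmp 0,0)
JNZ top: not taken
halt.
Total executed instructions: 33.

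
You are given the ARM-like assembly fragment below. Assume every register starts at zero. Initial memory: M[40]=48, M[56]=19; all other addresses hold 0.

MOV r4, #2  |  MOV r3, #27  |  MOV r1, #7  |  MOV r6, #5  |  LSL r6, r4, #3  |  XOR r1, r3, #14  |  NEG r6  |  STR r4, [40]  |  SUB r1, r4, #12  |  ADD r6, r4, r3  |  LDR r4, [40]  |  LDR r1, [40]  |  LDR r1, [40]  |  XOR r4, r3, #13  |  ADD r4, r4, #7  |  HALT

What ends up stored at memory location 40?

after MOV r4, #2: r4=2
after MOV r3, #27: r3=27
after MOV r1, #7: r1=7
after MOV r6, #5: r6=5
after LSL r6, r4, #3: r6=2<<3=16
after XOR r1, r3, #14: r1=27^14=21
after NEG r6: r6=-(16)=-16
STR r4, [40] → M[40]=2
after SUB r1, r4, #12: r1=2-12=-10
after ADD r6, r4, r3: r6=2+27=29
after LDR r4, [40]: r4=M[40]=2
after LDR r1, [40]: r1=M[40]=2
after LDR r1, [40]: r1=M[40]=2
after XOR r4, r3, #13: r4=27^13=22
after ADD r4, r4, #7: r4=22+7=29
halt.

2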